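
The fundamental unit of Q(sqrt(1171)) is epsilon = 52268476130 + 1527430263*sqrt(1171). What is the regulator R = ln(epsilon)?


epsilon = 52268476130 + 1527430263*sqrt(1171)
= 1.0454e+11
R = ln(1.0454e+11)
= 25.3728

25.3728


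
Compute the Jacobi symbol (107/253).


Compute (107/253) via quadratic reciprocity:
  reciprocity: (107/253) -> +(253/107)
  reduce: (39/107)
  reciprocity: (39/107) -> -(107/39)
  reduce: (29/39)
  reciprocity: (29/39) -> +(39/29)
  reduce: (10/29)
  pull out 2: (2/29) = -1  (since 29 mod 8 = 5)
  reciprocity: (5/29) -> +(29/5)
  reduce: (4/5)
  pull out 2: (2/5) = -1  (since 5 mod 8 = 5)
  pull out 2: (2/5) = -1  (since 5 mod 8 = 5)
  (1/5) = 1
Product of signs = 1

1


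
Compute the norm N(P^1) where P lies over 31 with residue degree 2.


N(P^a) = p^(a*f)
= 31^(1*2)
= 31^2
= 961

961


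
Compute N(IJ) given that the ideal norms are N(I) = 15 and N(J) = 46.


N(IJ) = N(I) * N(J)
= 15 * 46
= 690

690


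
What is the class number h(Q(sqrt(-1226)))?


K = Q(sqrt(-1226)). d mod 4 = 2, so D = disc(K) = 4d = -4904
h(K) equals the number of primitive reduced positive-definite forms (a, b, c) = a*x^2 + b*x*y + c*y^2 with b^2 - 4ac = D,
where reduced means |b| <= a <= c, with b >= 0 whenever |b| = a or a = c, and primitive means gcd(a, b, c) = 1.
Reduced forces 3a^2 <= |D| = 4904, so 1 <= a <= 40; b must have the parity of D, and c = (b^2 - D)/(4a) must be an integer >= a.
Enumerate a = 1..40, b in [-a, a]:
  a=1: (1, 0, 1226)  [1]
  a=2: (2, 0, 613)  [1]
  a=3: (3, -2, 409), (3, 2, 409)  [2]
  a=4: none
  a=5: (5, -4, 246), (5, 4, 246)  [2]
  a=6: (6, -4, 205), (6, 4, 205)  [2]
  a=7..8: none
  a=9: (9, -8, 138), (9, 8, 138)  [2]
  a=10: (10, -4, 123), (10, 4, 123)  [2]
  a=11..12: none
  a=13: (13, -6, 95), (13, 6, 95)  [2]
  a=14: none
  a=15: (15, -14, 85), (15, -4, 82), (15, 4, 82), (15, 14, 85)  [4]
  a=16: none
  a=17: (17, -14, 75), (17, 14, 75)  [2]
  a=18: (18, -8, 69), (18, 8, 69)  [2]
  a=19: (19, -6, 65), (19, 6, 65)  [2]
  a=20..22: none
  a=23: (23, -8, 54), (23, 8, 54)  [2]
  a=24: none
  a=25: (25, -14, 51), (25, 14, 51)  [2]
  a=26: (26, -20, 51), (26, 20, 51)  [2]
  a=27: (27, -8, 46), (27, 8, 46)  [2]
  a=28..29: none
  a=30: (30, -16, 43), (30, -4, 41), (30, 4, 41), (30, 16, 43)  [4]
  a=31: (31, -26, 45), (31, 26, 45)  [2]
  a=32..33: none
  a=34: (34, -20, 39), (34, 20, 39)  [2]
  a=35..37: none
  a=38: (38, -32, 39), (38, 32, 39)  [2]
  a=39..40: none
Total reduced forms: 1 + 1 + 2 + 2 + 2 + 2 + 2 + 2 + 4 + 2 + 2 + 2 + 2 + 2 + 2 + 2 + 4 + 2 + 2 + 2 = 42
h = 42

42


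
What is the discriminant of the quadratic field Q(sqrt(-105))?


For K = Q(sqrt(d)) with d squarefree: disc(K) = d if d = 1 mod 4, and disc(K) = 4d if d = 2 or 3 mod 4.
Here d = -105, and d mod 4 = 3.
d = 3 mod 4, not 1 (O_K = Z[sqrt(d)]), so disc(K) = 4d = 4 * (-105) = -420

-420


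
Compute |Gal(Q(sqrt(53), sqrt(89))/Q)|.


The 2 square roots of distinct primes are multiplicatively independent over Q,
so [K:Q] = 2^2 and Gal(K/Q) is isomorphic to (Z/2Z)^2.
|Gal| = 2^2 = 4

4


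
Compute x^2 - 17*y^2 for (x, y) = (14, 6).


x^2 - d*y^2
= 14^2 - 17*6^2
= 196 - 612
= -416

-416


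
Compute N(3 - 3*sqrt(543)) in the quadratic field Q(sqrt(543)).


N(a + b*sqrt(d)) = a^2 - d*b^2
= (3)^2 - (543)*(-3)^2
= 9 - 4887
= -4878

-4878


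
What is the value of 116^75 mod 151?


p = 151 is prime and the exponent is (p-1)/2 = 75, so by Euler's criterion 116^75 = (116/151) = +1 or -1 mod 151.
Compute by square-and-multiply:
  75 = 64 + 8 + 2 + 1 (binary 1001011)
  Repeated squaring mod 151: 116^1 = 116, 116^2 = 17, 116^4 = 138, 116^8 = 18, 116^16 = 22, 116^32 = 31, 116^64 = 55
  116^75 = 116^64 * 116^8 * 116^2 * 116^1 = 55 * 18 * 17 * 116 mod 151
    55 * 18 = 990 = 84 mod 151
    84 * 17 = 1428 = 69 mod 151
    69 * 116 = 8004 = 1 mod 151
  116^75 = 1 mod 151
Result 1: 116 is a quadratic residue mod 151.
116^75 mod 151 = 1

1


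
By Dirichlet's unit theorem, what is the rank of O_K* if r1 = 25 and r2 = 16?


By Dirichlet's unit theorem:
rank = r1 + r2 - 1
= 25 + 16 - 1
= 40

40


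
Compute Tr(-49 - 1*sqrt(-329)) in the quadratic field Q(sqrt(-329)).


Tr(a + b*sqrt(d)) = (a + b*sqrt(d)) + (a - b*sqrt(d)) = 2a
= 2 * (-49)
= -98

-98


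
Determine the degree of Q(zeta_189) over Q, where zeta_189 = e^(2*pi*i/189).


The degree equals Euler's totient phi(189).
189 = 3^3 * 7
phi(189) = 108

108


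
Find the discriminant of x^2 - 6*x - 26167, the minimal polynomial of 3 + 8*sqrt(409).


The element 3 + 8*sqrt(409) has minimal polynomial:
x^2 - 6*x - 26167
Discriminant = (-6)^2 - 4*(-26167)
= 36 + 104668
= 104704

104704


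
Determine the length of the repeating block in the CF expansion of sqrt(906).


Run the CF algorithm for sqrt(906).
a_0 = floor(sqrt(906)) = 30; set m_0=0, q_0=1.
Recurrence: m' = q*a - m,  q' = (d - m'^2)/q,  a' = floor((a_0 + m')/q').
  step 1: m=30, q=6, a=10
  step 2: m=30, q=1, a=60
a_2 = 2*a_0 = 60, so the period closes here.
sqrt(906) = [30; 10, 60]
Period length = 2

2


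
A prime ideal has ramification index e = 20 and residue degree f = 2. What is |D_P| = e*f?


|D_P| = e * f
= 20 * 2
= 40

40


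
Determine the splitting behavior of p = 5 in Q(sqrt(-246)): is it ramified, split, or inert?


K = Q(sqrt(-246)). Since d mod 4 = 2, disc(K) = -984.
Check p | disc: -984 mod 5 = 1.
p does not divide disc. Compute Legendre symbol (d/p):
4^((5-1)/2) mod 5 = 1
(d/p) = 1, so p splits: (p) = P*P' with e=1, f=1, g=2.
Therefore p is split.

split


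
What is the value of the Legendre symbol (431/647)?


p = 647 is prime, so compute (431/647) with the reciprocity algorithm (Jacobi-symbol steps: pull out 2s via (2/n), flip via reciprocity, reduce):
  reciprocity: (431/647) -> -(647/431)
  reduce: (216/431)
  pull out 2: (2/431) = +1  (since 431 mod 8 = 7)
  pull out 2: (2/431) = +1  (since 431 mod 8 = 7)
  pull out 2: (2/431) = +1  (since 431 mod 8 = 7)
  reciprocity: (27/431) -> -(431/27)
  reduce: (26/27)
  pull out 2: (2/27) = -1  (since 27 mod 8 = 3)
  reciprocity: (13/27) -> +(27/13)
  reduce: (1/13)
  (1/13) = 1
Product of signs = -1
(431/647) = -1

-1


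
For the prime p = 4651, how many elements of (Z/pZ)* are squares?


For prime p, the number of non-zero quadratic residues is (p-1)/2.
= (4651-1)/2
= 2325

2325


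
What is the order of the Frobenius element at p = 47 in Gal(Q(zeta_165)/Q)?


The Frobenius at p in Gal(Q(zeta_n)/Q) = (Z/nZ)* is the class of p, so its order is ord_165(47), the smallest k >= 1 with 47^k = 1 mod 165.
n = 165 = 3 * 5 * 11, phi(165) = 80; the order divides phi(n).
Divisors of 80: 1, 2, 4, 5, 8, 10, 16, 20, 40, 80
Repeated squaring mod 165: 47^1 = 47, 47^2 = 64, 47^4 = 136, 47^8 = 16, 47^16 = 91, 47^32 = 31, 47^64 = 136
Test divisors in increasing order:
  k=1: 47^1 = 47 mod 165
  k=2: 47^2 = 64 mod 165
  k=4: 47^4 = 136 mod 165
  k=5: 47^5 = 136 * 47 = 122 mod 165
  k=8: 47^8 = 16 mod 165
  k=10: 47^10 = 16 * 64 = 34 mod 165
  k=16: 47^16 = 91 mod 165
  k=20: 47^20 = 91 * 136 = 1 mod 165  <- first divisor giving 1
Order = 20

20


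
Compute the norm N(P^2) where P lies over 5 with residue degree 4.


N(P^a) = p^(a*f)
= 5^(2*4)
= 5^8
= 390625

390625


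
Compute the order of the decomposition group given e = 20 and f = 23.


|D_P| = e * f
= 20 * 23
= 460

460


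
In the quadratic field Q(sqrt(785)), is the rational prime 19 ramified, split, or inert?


K = Q(sqrt(785)). Since d mod 4 = 1, disc(K) = 785.
Check p | disc: 785 mod 19 = 6.
p does not divide disc. Compute Legendre symbol (d/p):
6^((19-1)/2) mod 19 = 1
(d/p) = 1, so p splits: (p) = P*P' with e=1, f=1, g=2.
Therefore p is split.

split


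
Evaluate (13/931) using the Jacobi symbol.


Compute (13/931) via quadratic reciprocity:
  reciprocity: (13/931) -> +(931/13)
  reduce: (8/13)
  pull out 2: (2/13) = -1  (since 13 mod 8 = 5)
  pull out 2: (2/13) = -1  (since 13 mod 8 = 5)
  pull out 2: (2/13) = -1  (since 13 mod 8 = 5)
  (1/13) = 1
Product of signs = -1

-1


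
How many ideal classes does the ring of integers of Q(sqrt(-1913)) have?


K = Q(sqrt(-1913)). d mod 4 = 3, so D = disc(K) = 4d = -7652
h(K) equals the number of primitive reduced positive-definite forms (a, b, c) = a*x^2 + b*x*y + c*y^2 with b^2 - 4ac = D,
where reduced means |b| <= a <= c, with b >= 0 whenever |b| = a or a = c, and primitive means gcd(a, b, c) = 1.
Reduced forces 3a^2 <= |D| = 7652, so 1 <= a <= 50; b must have the parity of D, and c = (b^2 - D)/(4a) must be an integer >= a.
Enumerate a = 1..50, b in [-a, a]:
  a=1: (1, 0, 1913)  [1]
  a=2: (2, 2, 957)  [1]
  a=3: (3, -2, 638), (3, 2, 638)  [2]
  a=4..5: none
  a=6: (6, -2, 319), (6, 2, 319)  [2]
  a=7..8: none
  a=9: (9, -4, 213), (9, 4, 213)  [2]
  a=10: none
  a=11: (11, -2, 174), (11, 2, 174)  [2]
  a=12..16: none
  a=17: (17, -10, 114), (17, 10, 114)  [2]
  a=18: (18, -14, 109), (18, 14, 109)  [2]
  a=19: (19, -10, 102), (19, 10, 102)  [2]
  a=20..21: none
  a=22: (22, -2, 87), (22, 2, 87)  [2]
  a=23..26: none
  a=27: (27, -4, 71), (27, 4, 71)  [2]
  a=28: none
  a=29: (29, -2, 66), (29, 2, 66)  [2]
  a=30: none
  a=31: (31, -6, 62), (31, 6, 62)  [2]
  a=32: none
  a=33: (33, -20, 61), (33, -2, 58), (33, 2, 58), (33, 20, 61)  [4]
  a=34: (34, -10, 57), (34, 10, 57)  [2]
  a=35..36: none
  a=37: (37, -28, 57), (37, 28, 57)  [2]
  a=38: (38, -10, 51), (38, 10, 51)  [2]
  a=39..46: none
  a=47: (47, -44, 51), (47, 44, 51)  [2]
  a=48..50: none
Total reduced forms: 1 + 1 + 2 + 2 + 2 + 2 + 2 + 2 + 2 + 2 + 2 + 2 + 2 + 4 + 2 + 2 + 2 + 2 = 36
h = 36

36


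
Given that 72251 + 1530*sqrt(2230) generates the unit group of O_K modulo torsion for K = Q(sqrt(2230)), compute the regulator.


epsilon = 72251 + 1530*sqrt(2230)
= 144502.0000
R = ln(144502.0000)
= 11.8810

11.8810


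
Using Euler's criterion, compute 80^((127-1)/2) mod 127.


p = 127 is prime and the exponent is (p-1)/2 = 63, so by Euler's criterion 80^63 = (80/127) = +1 or -1 mod 127.
Compute by square-and-multiply:
  63 = 32 + 16 + 8 + 4 + 2 + 1 (binary 111111)
  Repeated squaring mod 127: 80^1 = 80, 80^2 = 50, 80^4 = 87, 80^8 = 76, 80^16 = 61, 80^32 = 38
  80^63 = 80^32 * 80^16 * 80^8 * 80^4 * 80^2 * 80^1 = 38 * 61 * 76 * 87 * 50 * 80 mod 127
    38 * 61 = 2318 = 32 mod 127
    32 * 76 = 2432 = 19 mod 127
    19 * 87 = 1653 = 2 mod 127
    2 * 50 = 100 = 100 mod 127
    100 * 80 = 8000 = 126 mod 127
  80^63 = 126 mod 127
Result 126 = p - 1 = -1 mod 127: 80 is a quadratic non-residue mod 127. As a residue in [0, p-1] the value is 126.
80^63 mod 127 = 126

126


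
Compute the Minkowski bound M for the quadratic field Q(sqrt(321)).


d = 321, d mod 4 = 1, so disc(K) = d = 321; |disc(K)| = 321
Real quadratic field, so n = 2, s = r2 = 0, r1 = 2
M = (n!/n^n) * (4/pi)^s * sqrt(|disc(K)|) = (2!/2^2) * (4/pi)^0 * sqrt(321)
= 0.5 * 1.000000 * 17.916473
= 8.9582

8.9582


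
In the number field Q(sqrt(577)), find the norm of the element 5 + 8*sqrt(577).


N(a + b*sqrt(d)) = a^2 - d*b^2
= (5)^2 - (577)*(8)^2
= 25 - 36928
= -36903

-36903


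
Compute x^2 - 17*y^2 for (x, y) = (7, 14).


x^2 - d*y^2
= 7^2 - 17*14^2
= 49 - 3332
= -3283

-3283


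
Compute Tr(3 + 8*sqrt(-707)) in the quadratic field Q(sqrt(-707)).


Tr(a + b*sqrt(d)) = (a + b*sqrt(d)) + (a - b*sqrt(d)) = 2a
= 2 * (3)
= 6

6


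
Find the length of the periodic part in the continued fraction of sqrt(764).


Run the CF algorithm for sqrt(764).
a_0 = floor(sqrt(764)) = 27; set m_0=0, q_0=1.
Recurrence: m' = q*a - m,  q' = (d - m'^2)/q,  a' = floor((a_0 + m')/q').
  step 1: m=27, q=35, a=1
  step 2: m=8, q=20, a=1
  step 3: m=12, q=31, a=1
  step 4: m=19, q=13, a=3
  step 5: m=20, q=28, a=1
  step 6: m=8, q=25, a=1
  step 7: m=17, q=19, a=2
  step 8: m=21, q=17, a=2
  step 9: m=13, q=35, a=1
  step 10: m=22, q=8, a=6
  step 11: m=26, q=11, a=4
  step 12: m=18, q=40, a=1
  step 13: m=22, q=7, a=7
  step 14: m=27, q=5, a=10
  step 15: m=23, q=47, a=1
  step 16: m=24, q=4, a=12
  step 17: m=24, q=47, a=1
  step 18: m=23, q=5, a=10
  step 19: m=27, q=7, a=7
  step 20: m=22, q=40, a=1
  step 21: m=18, q=11, a=4
  step 22: m=26, q=8, a=6
  step 23: m=22, q=35, a=1
  step 24: m=13, q=17, a=2
  step 25: m=21, q=19, a=2
  step 26: m=17, q=25, a=1
  step 27: m=8, q=28, a=1
  step 28: m=20, q=13, a=3
  step 29: m=19, q=31, a=1
  step 30: m=12, q=20, a=1
  step 31: m=8, q=35, a=1
  step 32: m=27, q=1, a=54
a_32 = 2*a_0 = 54, so the period closes here.
sqrt(764) = [27; 1, 1, 1, 3, 1, 1, 2, 2, 1, 6, 4, 1, 7, 10, 1, 12, 1, 10, 7, 1, 4, 6, 1, 2, 2, 1, 1, 3, 1, 1, 1, 54]
Period length = 32

32


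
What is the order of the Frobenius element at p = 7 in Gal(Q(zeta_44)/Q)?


The Frobenius at p in Gal(Q(zeta_n)/Q) = (Z/nZ)* is the class of p, so its order is ord_44(7), the smallest k >= 1 with 7^k = 1 mod 44.
n = 44 = 2^2 * 11, phi(44) = 20; the order divides phi(n).
Divisors of 20: 1, 2, 4, 5, 10, 20
Repeated squaring mod 44: 7^1 = 7, 7^2 = 5, 7^4 = 25, 7^8 = 9, 7^16 = 37
Test divisors in increasing order:
  k=1: 7^1 = 7 mod 44
  k=2: 7^2 = 5 mod 44
  k=4: 7^4 = 25 mod 44
  k=5: 7^5 = 25 * 7 = 43 mod 44
  k=10: 7^10 = 9 * 5 = 1 mod 44  <- first divisor giving 1
Order = 10

10


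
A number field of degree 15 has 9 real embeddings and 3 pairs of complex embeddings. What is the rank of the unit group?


By Dirichlet's unit theorem:
rank = r1 + r2 - 1
= 9 + 3 - 1
= 11

11


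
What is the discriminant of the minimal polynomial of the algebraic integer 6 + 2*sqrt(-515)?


The element 6 + 2*sqrt(-515) has minimal polynomial:
x^2 - 12*x + 2096
Discriminant = (-12)^2 - 4*(2096)
= 144 - 8384
= -8240

-8240


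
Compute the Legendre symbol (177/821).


p = 821 is prime, so compute (177/821) with the reciprocity algorithm (Jacobi-symbol steps: pull out 2s via (2/n), flip via reciprocity, reduce):
  reciprocity: (177/821) -> +(821/177)
  reduce: (113/177)
  reciprocity: (113/177) -> +(177/113)
  reduce: (64/113)
  pull out 2: (2/113) = +1  (since 113 mod 8 = 1)
  pull out 2: (2/113) = +1  (since 113 mod 8 = 1)
  pull out 2: (2/113) = +1  (since 113 mod 8 = 1)
  pull out 2: (2/113) = +1  (since 113 mod 8 = 1)
  pull out 2: (2/113) = +1  (since 113 mod 8 = 1)
  pull out 2: (2/113) = +1  (since 113 mod 8 = 1)
  (1/113) = 1
Product of signs = 1
(177/821) = 1

1


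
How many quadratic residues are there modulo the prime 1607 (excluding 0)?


For prime p, the number of non-zero quadratic residues is (p-1)/2.
= (1607-1)/2
= 803

803


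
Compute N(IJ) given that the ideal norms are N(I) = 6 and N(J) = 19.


N(IJ) = N(I) * N(J)
= 6 * 19
= 114

114


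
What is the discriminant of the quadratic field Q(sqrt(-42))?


For K = Q(sqrt(d)) with d squarefree: disc(K) = d if d = 1 mod 4, and disc(K) = 4d if d = 2 or 3 mod 4.
Here d = -42, and d mod 4 = 2.
d = 2 mod 4, not 1 (O_K = Z[sqrt(d)]), so disc(K) = 4d = 4 * (-42) = -168

-168


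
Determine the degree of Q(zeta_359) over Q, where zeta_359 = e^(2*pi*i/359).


The degree equals Euler's totient phi(359).
359 = 359
phi(359) = 358

358


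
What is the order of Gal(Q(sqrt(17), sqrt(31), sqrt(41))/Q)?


The 3 square roots of distinct primes are multiplicatively independent over Q,
so [K:Q] = 2^3 and Gal(K/Q) is isomorphic to (Z/2Z)^3.
|Gal| = 2^3 = 8

8


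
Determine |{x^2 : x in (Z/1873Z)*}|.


For prime p, the number of non-zero quadratic residues is (p-1)/2.
= (1873-1)/2
= 936

936


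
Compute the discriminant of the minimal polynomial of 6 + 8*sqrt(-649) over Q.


The element 6 + 8*sqrt(-649) has minimal polynomial:
x^2 - 12*x + 41572
Discriminant = (-12)^2 - 4*(41572)
= 144 - 166288
= -166144

-166144


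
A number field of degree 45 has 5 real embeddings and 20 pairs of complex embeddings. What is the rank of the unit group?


By Dirichlet's unit theorem:
rank = r1 + r2 - 1
= 5 + 20 - 1
= 24

24


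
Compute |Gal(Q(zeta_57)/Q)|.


|Gal(Q(zeta_57)/Q)| = phi(57)
= 36

36


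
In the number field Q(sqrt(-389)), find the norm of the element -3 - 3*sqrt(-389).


N(a + b*sqrt(d)) = a^2 - d*b^2
= (-3)^2 - (-389)*(-3)^2
= 9 + 3501
= 3510

3510


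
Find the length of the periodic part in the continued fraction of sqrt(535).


Run the CF algorithm for sqrt(535).
a_0 = floor(sqrt(535)) = 23; set m_0=0, q_0=1.
Recurrence: m' = q*a - m,  q' = (d - m'^2)/q,  a' = floor((a_0 + m')/q').
  step 1: m=23, q=6, a=7
  step 2: m=19, q=29, a=1
  step 3: m=10, q=15, a=2
  step 4: m=20, q=9, a=4
  step 5: m=16, q=31, a=1
  step 6: m=15, q=10, a=3
  step 7: m=15, q=31, a=1
  step 8: m=16, q=9, a=4
  step 9: m=20, q=15, a=2
  step 10: m=10, q=29, a=1
  step 11: m=19, q=6, a=7
  step 12: m=23, q=1, a=46
a_12 = 2*a_0 = 46, so the period closes here.
sqrt(535) = [23; 7, 1, 2, 4, 1, 3, 1, 4, 2, 1, 7, 46]
Period length = 12

12


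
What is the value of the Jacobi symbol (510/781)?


Compute (510/781) via quadratic reciprocity:
  pull out 2: (2/781) = -1  (since 781 mod 8 = 5)
  reciprocity: (255/781) -> +(781/255)
  reduce: (16/255)
  pull out 2: (2/255) = +1  (since 255 mod 8 = 7)
  pull out 2: (2/255) = +1  (since 255 mod 8 = 7)
  pull out 2: (2/255) = +1  (since 255 mod 8 = 7)
  pull out 2: (2/255) = +1  (since 255 mod 8 = 7)
  (1/255) = 1
Product of signs = -1

-1


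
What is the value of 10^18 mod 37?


p = 37 is prime and the exponent is (p-1)/2 = 18, so by Euler's criterion 10^18 = (10/37) = +1 or -1 mod 37.
Compute by square-and-multiply:
  18 = 16 + 2 (binary 10010)
  Repeated squaring mod 37: 10^1 = 10, 10^2 = 26, 10^4 = 10, 10^8 = 26, 10^16 = 10
  10^18 = 10^16 * 10^2 = 10 * 26 mod 37
    10 * 26 = 260 = 1 mod 37
  10^18 = 1 mod 37
Result 1: 10 is a quadratic residue mod 37.
10^18 mod 37 = 1

1


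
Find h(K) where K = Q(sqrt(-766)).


K = Q(sqrt(-766)). d mod 4 = 2, so D = disc(K) = 4d = -3064
h(K) equals the number of primitive reduced positive-definite forms (a, b, c) = a*x^2 + b*x*y + c*y^2 with b^2 - 4ac = D,
where reduced means |b| <= a <= c, with b >= 0 whenever |b| = a or a = c, and primitive means gcd(a, b, c) = 1.
Reduced forces 3a^2 <= |D| = 3064, so 1 <= a <= 31; b must have the parity of D, and c = (b^2 - D)/(4a) must be an integer >= a.
Enumerate a = 1..31, b in [-a, a]:
  a=1: (1, 0, 766)  [1]
  a=2: (2, 0, 383)  [1]
  a=3..4: none
  a=5: (5, -4, 154), (5, 4, 154)  [2]
  a=6: none
  a=7: (7, -4, 110), (7, 4, 110)  [2]
  a=8..9: none
  a=10: (10, -4, 77), (10, 4, 77)  [2]
  a=11: (11, -4, 70), (11, 4, 70)  [2]
  a=12: none
  a=13: (13, -2, 59), (13, 2, 59)  [2]
  a=14: (14, -4, 55), (14, 4, 55)  [2]
  a=15..16: none
  a=17: (17, -8, 46), (17, 8, 46)  [2]
  a=18..21: none
  a=22: (22, -4, 35), (22, 4, 35)  [2]
  a=23: (23, -8, 34), (23, 8, 34)  [2]
  a=24: none
  a=25: (25, -6, 31), (25, 6, 31)  [2]
  a=26: (26, -24, 35), (26, 24, 35)  [2]
  a=27..31: none
Total reduced forms: 1 + 1 + 2 + 2 + 2 + 2 + 2 + 2 + 2 + 2 + 2 + 2 + 2 = 24
h = 24

24


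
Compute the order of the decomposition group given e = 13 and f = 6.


|D_P| = e * f
= 13 * 6
= 78

78


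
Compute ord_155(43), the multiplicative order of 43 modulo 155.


We want ord_155(43), the smallest k >= 1 with 43^k = 1 mod 155.
n = 155 = 5 * 31, phi(155) = 120; the order divides phi(n).
Divisors of 120: 1, 2, 3, 4, 5, 6, 8, 10, 12, 15, 20, 24, 30, 40, 60, 120
Repeated squaring mod 155: 43^1 = 43, 43^2 = 144, 43^4 = 121, 43^8 = 71, 43^16 = 81, 43^32 = 51, 43^64 = 121
Test divisors in increasing order:
  k=1: 43^1 = 43 mod 155
  k=2: 43^2 = 144 mod 155
  k=3: 43^3 = 144 * 43 = 147 mod 155
  k=4: 43^4 = 121 mod 155
  k=5: 43^5 = 121 * 43 = 88 mod 155
  k=6: 43^6 = 121 * 144 = 64 mod 155
  k=8: 43^8 = 71 mod 155
  k=10: 43^10 = 71 * 144 = 149 mod 155
  k=12: 43^12 = 71 * 121 = 66 mod 155
  k=15: 43^15 = 71 * 121 * 144 * 43 = 92 mod 155
  k=20: 43^20 = 81 * 121 = 36 mod 155
  k=24: 43^24 = 81 * 71 = 16 mod 155
  k=30: 43^30 = 81 * 71 * 121 * 144 = 94 mod 155
  k=40: 43^40 = 51 * 71 = 56 mod 155
  k=60: 43^60 = 51 * 81 * 71 * 121 = 1 mod 155  <- first divisor giving 1
Order = 60

60


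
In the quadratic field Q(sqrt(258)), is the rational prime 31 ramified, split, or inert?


K = Q(sqrt(258)). Since d mod 4 = 2, disc(K) = 1032.
Check p | disc: 1032 mod 31 = 9.
p does not divide disc. Compute Legendre symbol (d/p):
10^((31-1)/2) mod 31 = 1
(d/p) = 1, so p splits: (p) = P*P' with e=1, f=1, g=2.
Therefore p is split.

split


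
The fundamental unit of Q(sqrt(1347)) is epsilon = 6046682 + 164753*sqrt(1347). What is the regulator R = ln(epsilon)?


epsilon = 6046682 + 164753*sqrt(1347)
= 1.2093e+07
R = ln(1.2093e+07)
= 16.3082

16.3082


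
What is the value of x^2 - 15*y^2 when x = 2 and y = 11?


x^2 - d*y^2
= 2^2 - 15*11^2
= 4 - 1815
= -1811

-1811


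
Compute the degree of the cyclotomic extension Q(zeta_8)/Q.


The degree equals Euler's totient phi(8).
8 = 2^3
phi(8) = 4

4


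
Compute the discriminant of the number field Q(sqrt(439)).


For K = Q(sqrt(d)) with d squarefree: disc(K) = d if d = 1 mod 4, and disc(K) = 4d if d = 2 or 3 mod 4.
Here d = 439, and d mod 4 = 3.
d = 3 mod 4, not 1 (O_K = Z[sqrt(d)]), so disc(K) = 4d = 4 * (439) = 1756

1756


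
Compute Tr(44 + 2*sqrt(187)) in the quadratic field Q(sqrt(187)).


Tr(a + b*sqrt(d)) = (a + b*sqrt(d)) + (a - b*sqrt(d)) = 2a
= 2 * (44)
= 88

88


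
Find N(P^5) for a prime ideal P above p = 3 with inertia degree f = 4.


N(P^a) = p^(a*f)
= 3^(5*4)
= 3^20
= 3486784401

3486784401


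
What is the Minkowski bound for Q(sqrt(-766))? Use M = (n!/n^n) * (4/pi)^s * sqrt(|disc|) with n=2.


d = -766, d mod 4 = 2, so disc(K) = 4d = -3064; |disc(K)| = 3064
Imaginary quadratic field, so n = 2, s = r2 = 1, r1 = 0
M = (n!/n^n) * (4/pi)^s * sqrt(|disc(K)|) = (2!/2^2) * (4/pi)^1 * sqrt(3064)
= 0.5 * 1.273240 * 55.353410
= 35.2391

35.2391


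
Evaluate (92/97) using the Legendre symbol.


p = 97 is prime, so compute (92/97) with the reciprocity algorithm (Jacobi-symbol steps: pull out 2s via (2/n), flip via reciprocity, reduce):
  pull out 2: (2/97) = +1  (since 97 mod 8 = 1)
  pull out 2: (2/97) = +1  (since 97 mod 8 = 1)
  reciprocity: (23/97) -> +(97/23)
  reduce: (5/23)
  reciprocity: (5/23) -> +(23/5)
  reduce: (3/5)
  reciprocity: (3/5) -> +(5/3)
  reduce: (2/3)
  pull out 2: (2/3) = -1  (since 3 mod 8 = 3)
  (1/3) = 1
Product of signs = -1
(92/97) = -1

-1


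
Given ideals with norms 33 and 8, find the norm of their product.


N(IJ) = N(I) * N(J)
= 33 * 8
= 264

264


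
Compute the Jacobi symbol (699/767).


Compute (699/767) via quadratic reciprocity:
  reciprocity: (699/767) -> -(767/699)
  reduce: (68/699)
  pull out 2: (2/699) = -1  (since 699 mod 8 = 3)
  pull out 2: (2/699) = -1  (since 699 mod 8 = 3)
  reciprocity: (17/699) -> +(699/17)
  reduce: (2/17)
  pull out 2: (2/17) = +1  (since 17 mod 8 = 1)
  (1/17) = 1
Product of signs = -1

-1


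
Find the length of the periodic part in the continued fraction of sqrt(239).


Run the CF algorithm for sqrt(239).
a_0 = floor(sqrt(239)) = 15; set m_0=0, q_0=1.
Recurrence: m' = q*a - m,  q' = (d - m'^2)/q,  a' = floor((a_0 + m')/q').
  step 1: m=15, q=14, a=2
  step 2: m=13, q=5, a=5
  step 3: m=12, q=19, a=1
  step 4: m=7, q=10, a=2
  step 5: m=13, q=7, a=4
  step 6: m=15, q=2, a=15
  step 7: m=15, q=7, a=4
  step 8: m=13, q=10, a=2
  step 9: m=7, q=19, a=1
  step 10: m=12, q=5, a=5
  step 11: m=13, q=14, a=2
  step 12: m=15, q=1, a=30
a_12 = 2*a_0 = 30, so the period closes here.
sqrt(239) = [15; 2, 5, 1, 2, 4, 15, 4, 2, 1, 5, 2, 30]
Period length = 12

12


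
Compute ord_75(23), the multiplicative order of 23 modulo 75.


We want ord_75(23), the smallest k >= 1 with 23^k = 1 mod 75.
n = 75 = 3 * 5^2, phi(75) = 40; the order divides phi(n).
Divisors of 40: 1, 2, 4, 5, 8, 10, 20, 40
Repeated squaring mod 75: 23^1 = 23, 23^2 = 4, 23^4 = 16, 23^8 = 31, 23^16 = 61, 23^32 = 46
Test divisors in increasing order:
  k=1: 23^1 = 23 mod 75
  k=2: 23^2 = 4 mod 75
  k=4: 23^4 = 16 mod 75
  k=5: 23^5 = 16 * 23 = 68 mod 75
  k=8: 23^8 = 31 mod 75
  k=10: 23^10 = 31 * 4 = 49 mod 75
  k=20: 23^20 = 61 * 16 = 1 mod 75  <- first divisor giving 1
Order = 20

20


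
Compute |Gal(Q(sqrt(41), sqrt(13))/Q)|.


The 2 square roots of distinct primes are multiplicatively independent over Q,
so [K:Q] = 2^2 and Gal(K/Q) is isomorphic to (Z/2Z)^2.
|Gal| = 2^2 = 4

4


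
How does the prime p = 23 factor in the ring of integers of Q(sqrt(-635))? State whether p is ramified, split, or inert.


K = Q(sqrt(-635)). Since d mod 4 = 1, disc(K) = -635.
Check p | disc: -635 mod 23 = 9.
p does not divide disc. Compute Legendre symbol (d/p):
9^((23-1)/2) mod 23 = 1
(d/p) = 1, so p splits: (p) = P*P' with e=1, f=1, g=2.
Therefore p is split.

split


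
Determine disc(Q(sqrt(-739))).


For K = Q(sqrt(d)) with d squarefree: disc(K) = d if d = 1 mod 4, and disc(K) = 4d if d = 2 or 3 mod 4.
Here d = -739, and d mod 4 = 1.
d = 1 mod 4 (O_K = Z[(1+sqrt(d))/2]), so disc(K) = d = -739

-739


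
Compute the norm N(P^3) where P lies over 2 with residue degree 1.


N(P^a) = p^(a*f)
= 2^(3*1)
= 2^3
= 8

8


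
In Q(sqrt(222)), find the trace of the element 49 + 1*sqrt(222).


Tr(a + b*sqrt(d)) = (a + b*sqrt(d)) + (a - b*sqrt(d)) = 2a
= 2 * (49)
= 98

98


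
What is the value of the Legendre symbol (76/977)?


p = 977 is prime, so compute (76/977) with the reciprocity algorithm (Jacobi-symbol steps: pull out 2s via (2/n), flip via reciprocity, reduce):
  pull out 2: (2/977) = +1  (since 977 mod 8 = 1)
  pull out 2: (2/977) = +1  (since 977 mod 8 = 1)
  reciprocity: (19/977) -> +(977/19)
  reduce: (8/19)
  pull out 2: (2/19) = -1  (since 19 mod 8 = 3)
  pull out 2: (2/19) = -1  (since 19 mod 8 = 3)
  pull out 2: (2/19) = -1  (since 19 mod 8 = 3)
  (1/19) = 1
Product of signs = -1
(76/977) = -1

-1


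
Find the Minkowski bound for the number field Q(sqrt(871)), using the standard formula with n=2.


d = 871, d mod 4 = 3, so disc(K) = 4d = 3484; |disc(K)| = 3484
Real quadratic field, so n = 2, s = r2 = 0, r1 = 2
M = (n!/n^n) * (4/pi)^s * sqrt(|disc(K)|) = (2!/2^2) * (4/pi)^0 * sqrt(3484)
= 0.5 * 1.000000 * 59.025418
= 29.5127

29.5127


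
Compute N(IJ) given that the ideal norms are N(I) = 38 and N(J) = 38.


N(IJ) = N(I) * N(J)
= 38 * 38
= 1444

1444


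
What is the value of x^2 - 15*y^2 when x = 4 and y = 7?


x^2 - d*y^2
= 4^2 - 15*7^2
= 16 - 735
= -719

-719


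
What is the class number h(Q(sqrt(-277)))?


K = Q(sqrt(-277)). d mod 4 = 3, so D = disc(K) = 4d = -1108
h(K) equals the number of primitive reduced positive-definite forms (a, b, c) = a*x^2 + b*x*y + c*y^2 with b^2 - 4ac = D,
where reduced means |b| <= a <= c, with b >= 0 whenever |b| = a or a = c, and primitive means gcd(a, b, c) = 1.
Reduced forces 3a^2 <= |D| = 1108, so 1 <= a <= 19; b must have the parity of D, and c = (b^2 - D)/(4a) must be an integer >= a.
Enumerate a = 1..19, b in [-a, a]:
  a=1: (1, 0, 277)  [1]
  a=2: (2, 2, 139)  [1]
  a=3..10: none
  a=11: (11, -6, 26), (11, 6, 26)  [2]
  a=12: none
  a=13: (13, -6, 22), (13, 6, 22)  [2]
  a=14..19: none
Total reduced forms: 1 + 1 + 2 + 2 = 6
h = 6

6


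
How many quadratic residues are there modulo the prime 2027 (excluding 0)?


For prime p, the number of non-zero quadratic residues is (p-1)/2.
= (2027-1)/2
= 1013

1013


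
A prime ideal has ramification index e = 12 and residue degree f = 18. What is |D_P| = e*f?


|D_P| = e * f
= 12 * 18
= 216

216


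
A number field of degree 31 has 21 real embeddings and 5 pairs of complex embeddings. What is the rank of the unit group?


By Dirichlet's unit theorem:
rank = r1 + r2 - 1
= 21 + 5 - 1
= 25

25


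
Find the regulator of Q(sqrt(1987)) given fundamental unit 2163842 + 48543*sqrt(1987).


epsilon = 2163842 + 48543*sqrt(1987)
= 4.3277e+06
R = ln(4.3277e+06)
= 15.2805

15.2805


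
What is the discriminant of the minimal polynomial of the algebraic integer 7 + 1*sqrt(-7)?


The element 7 + 1*sqrt(-7) has minimal polynomial:
x^2 - 14*x + 56
Discriminant = (-14)^2 - 4*(56)
= 196 - 224
= -28

-28


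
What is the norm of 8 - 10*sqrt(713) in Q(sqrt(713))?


N(a + b*sqrt(d)) = a^2 - d*b^2
= (8)^2 - (713)*(-10)^2
= 64 - 71300
= -71236

-71236


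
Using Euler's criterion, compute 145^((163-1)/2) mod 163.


p = 163 is prime and the exponent is (p-1)/2 = 81, so by Euler's criterion 145^81 = (145/163) = +1 or -1 mod 163.
Compute by square-and-multiply:
  81 = 64 + 16 + 1 (binary 1010001)
  Repeated squaring mod 163: 145^1 = 145, 145^2 = 161, 145^4 = 4, 145^8 = 16, 145^16 = 93, 145^32 = 10, 145^64 = 100
  145^81 = 145^64 * 145^16 * 145^1 = 100 * 93 * 145 mod 163
    100 * 93 = 9300 = 9 mod 163
    9 * 145 = 1305 = 1 mod 163
  145^81 = 1 mod 163
Result 1: 145 is a quadratic residue mod 163.
145^81 mod 163 = 1

1


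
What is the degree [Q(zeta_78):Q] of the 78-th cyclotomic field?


The degree equals Euler's totient phi(78).
78 = 2 * 3 * 13
phi(78) = 24

24


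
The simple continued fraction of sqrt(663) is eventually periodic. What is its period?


Run the CF algorithm for sqrt(663).
a_0 = floor(sqrt(663)) = 25; set m_0=0, q_0=1.
Recurrence: m' = q*a - m,  q' = (d - m'^2)/q,  a' = floor((a_0 + m')/q').
  step 1: m=25, q=38, a=1
  step 2: m=13, q=13, a=2
  step 3: m=13, q=38, a=1
  step 4: m=25, q=1, a=50
a_4 = 2*a_0 = 50, so the period closes here.
sqrt(663) = [25; 1, 2, 1, 50]
Period length = 4

4


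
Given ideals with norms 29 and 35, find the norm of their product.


N(IJ) = N(I) * N(J)
= 29 * 35
= 1015

1015


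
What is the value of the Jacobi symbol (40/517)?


Compute (40/517) via quadratic reciprocity:
  pull out 2: (2/517) = -1  (since 517 mod 8 = 5)
  pull out 2: (2/517) = -1  (since 517 mod 8 = 5)
  pull out 2: (2/517) = -1  (since 517 mod 8 = 5)
  reciprocity: (5/517) -> +(517/5)
  reduce: (2/5)
  pull out 2: (2/5) = -1  (since 5 mod 8 = 5)
  (1/5) = 1
Product of signs = 1

1


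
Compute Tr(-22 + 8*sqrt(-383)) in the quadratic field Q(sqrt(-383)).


Tr(a + b*sqrt(d)) = (a + b*sqrt(d)) + (a - b*sqrt(d)) = 2a
= 2 * (-22)
= -44

-44


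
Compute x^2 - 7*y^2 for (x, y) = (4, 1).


x^2 - d*y^2
= 4^2 - 7*1^2
= 16 - 7
= 9

9


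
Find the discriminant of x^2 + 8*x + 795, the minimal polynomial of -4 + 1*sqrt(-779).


The element -4 + 1*sqrt(-779) has minimal polynomial:
x^2 + 8*x + 795
Discriminant = (8)^2 - 4*(795)
= 64 - 3180
= -3116

-3116


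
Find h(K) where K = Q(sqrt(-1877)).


K = Q(sqrt(-1877)). d mod 4 = 3, so D = disc(K) = 4d = -7508
h(K) equals the number of primitive reduced positive-definite forms (a, b, c) = a*x^2 + b*x*y + c*y^2 with b^2 - 4ac = D,
where reduced means |b| <= a <= c, with b >= 0 whenever |b| = a or a = c, and primitive means gcd(a, b, c) = 1.
Reduced forces 3a^2 <= |D| = 7508, so 1 <= a <= 50; b must have the parity of D, and c = (b^2 - D)/(4a) must be an integer >= a.
Enumerate a = 1..50, b in [-a, a]:
  a=1: (1, 0, 1877)  [1]
  a=2: (2, 2, 939)  [1]
  a=3: (3, -2, 626), (3, 2, 626)  [2]
  a=4..5: none
  a=6: (6, -2, 313), (6, 2, 313)  [2]
  a=7..8: none
  a=9: (9, -4, 209), (9, 4, 209)  [2]
  a=10: none
  a=11: (11, -4, 171), (11, 4, 171)  [2]
  a=12..17: none
  a=18: (18, -14, 107), (18, 14, 107)  [2]
  a=19: (19, -4, 99), (19, 4, 99)  [2]
  a=20..21: none
  a=22: (22, -18, 89), (22, 18, 89)  [2]
  a=23: (23, -6, 82), (23, 6, 82)  [2]
  a=24..26: none
  a=27: (27, -22, 74), (27, 22, 74)  [2]
  a=28..30: none
  a=31: (31, -26, 66), (31, 26, 66)  [2]
  a=32: none
  a=33: (33, -26, 62), (33, -4, 57), (33, 4, 57), (33, 26, 62)  [4]
  a=34..36: none
  a=37: (37, -22, 54), (37, 22, 54)  [2]
  a=38: (38, -34, 57), (38, 34, 57)  [2]
  a=39..40: none
  a=41: (41, -6, 46), (41, 6, 46)  [2]
  a=42: none
  a=43: (43, -24, 47), (43, 24, 47)  [2]
  a=44..50: none
Total reduced forms: 1 + 1 + 2 + 2 + 2 + 2 + 2 + 2 + 2 + 2 + 2 + 2 + 4 + 2 + 2 + 2 + 2 = 34
h = 34

34


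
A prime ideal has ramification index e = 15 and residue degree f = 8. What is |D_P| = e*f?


|D_P| = e * f
= 15 * 8
= 120

120


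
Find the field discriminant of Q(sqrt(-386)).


For K = Q(sqrt(d)) with d squarefree: disc(K) = d if d = 1 mod 4, and disc(K) = 4d if d = 2 or 3 mod 4.
Here d = -386, and d mod 4 = 2.
d = 2 mod 4, not 1 (O_K = Z[sqrt(d)]), so disc(K) = 4d = 4 * (-386) = -1544

-1544


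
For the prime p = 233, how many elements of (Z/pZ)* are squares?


For prime p, the number of non-zero quadratic residues is (p-1)/2.
= (233-1)/2
= 116

116


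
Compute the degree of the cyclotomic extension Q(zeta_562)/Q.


The degree equals Euler's totient phi(562).
562 = 2 * 281
phi(562) = 280

280


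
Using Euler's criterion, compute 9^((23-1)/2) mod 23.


p = 23 is prime and the exponent is (p-1)/2 = 11, so by Euler's criterion 9^11 = (9/23) = +1 or -1 mod 23.
Compute by square-and-multiply:
  11 = 8 + 2 + 1 (binary 1011)
  Repeated squaring mod 23: 9^1 = 9, 9^2 = 12, 9^4 = 6, 9^8 = 13
  9^11 = 9^8 * 9^2 * 9^1 = 13 * 12 * 9 mod 23
    13 * 12 = 156 = 18 mod 23
    18 * 9 = 162 = 1 mod 23
  9^11 = 1 mod 23
Result 1: 9 is a quadratic residue mod 23.
9^11 mod 23 = 1

1


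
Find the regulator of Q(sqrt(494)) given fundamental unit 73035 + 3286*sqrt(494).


epsilon = 73035 + 3286*sqrt(494)
= 146070.0000
R = ln(146070.0000)
= 11.8918

11.8918


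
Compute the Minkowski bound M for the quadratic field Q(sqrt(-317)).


d = -317, d mod 4 = 3, so disc(K) = 4d = -1268; |disc(K)| = 1268
Imaginary quadratic field, so n = 2, s = r2 = 1, r1 = 0
M = (n!/n^n) * (4/pi)^s * sqrt(|disc(K)|) = (2!/2^2) * (4/pi)^1 * sqrt(1268)
= 0.5 * 1.273240 * 35.608988
= 22.6694

22.6694


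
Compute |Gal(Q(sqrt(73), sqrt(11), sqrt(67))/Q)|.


The 3 square roots of distinct primes are multiplicatively independent over Q,
so [K:Q] = 2^3 and Gal(K/Q) is isomorphic to (Z/2Z)^3.
|Gal| = 2^3 = 8

8


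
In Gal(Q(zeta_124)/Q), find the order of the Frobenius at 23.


The Frobenius at p in Gal(Q(zeta_n)/Q) = (Z/nZ)* is the class of p, so its order is ord_124(23), the smallest k >= 1 with 23^k = 1 mod 124.
n = 124 = 2^2 * 31, phi(124) = 60; the order divides phi(n).
Divisors of 60: 1, 2, 3, 4, 5, 6, 10, 12, 15, 20, 30, 60
Repeated squaring mod 124: 23^1 = 23, 23^2 = 33, 23^4 = 97, 23^8 = 109, 23^16 = 101, 23^32 = 33
Test divisors in increasing order:
  k=1: 23^1 = 23 mod 124
  k=2: 23^2 = 33 mod 124
  k=3: 23^3 = 33 * 23 = 15 mod 124
  k=4: 23^4 = 97 mod 124
  k=5: 23^5 = 97 * 23 = 123 mod 124
  k=6: 23^6 = 97 * 33 = 101 mod 124
  k=10: 23^10 = 109 * 33 = 1 mod 124  <- first divisor giving 1
Order = 10

10


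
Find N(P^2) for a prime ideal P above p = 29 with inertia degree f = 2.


N(P^a) = p^(a*f)
= 29^(2*2)
= 29^4
= 707281

707281


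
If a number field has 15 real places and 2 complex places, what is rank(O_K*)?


By Dirichlet's unit theorem:
rank = r1 + r2 - 1
= 15 + 2 - 1
= 16

16


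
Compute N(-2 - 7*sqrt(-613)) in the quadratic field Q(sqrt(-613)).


N(a + b*sqrt(d)) = a^2 - d*b^2
= (-2)^2 - (-613)*(-7)^2
= 4 + 30037
= 30041

30041


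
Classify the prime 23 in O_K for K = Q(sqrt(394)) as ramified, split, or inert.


K = Q(sqrt(394)). Since d mod 4 = 2, disc(K) = 1576.
Check p | disc: 1576 mod 23 = 12.
p does not divide disc. Compute Legendre symbol (d/p):
3^((23-1)/2) mod 23 = 1
(d/p) = 1, so p splits: (p) = P*P' with e=1, f=1, g=2.
Therefore p is split.

split


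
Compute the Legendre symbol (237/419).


p = 419 is prime, so compute (237/419) with the reciprocity algorithm (Jacobi-symbol steps: pull out 2s via (2/n), flip via reciprocity, reduce):
  reciprocity: (237/419) -> +(419/237)
  reduce: (182/237)
  pull out 2: (2/237) = -1  (since 237 mod 8 = 5)
  reciprocity: (91/237) -> +(237/91)
  reduce: (55/91)
  reciprocity: (55/91) -> -(91/55)
  reduce: (36/55)
  pull out 2: (2/55) = +1  (since 55 mod 8 = 7)
  pull out 2: (2/55) = +1  (since 55 mod 8 = 7)
  reciprocity: (9/55) -> +(55/9)
  reduce: (1/9)
  (1/9) = 1
Product of signs = 1
(237/419) = 1

1


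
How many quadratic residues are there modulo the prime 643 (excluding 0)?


For prime p, the number of non-zero quadratic residues is (p-1)/2.
= (643-1)/2
= 321

321


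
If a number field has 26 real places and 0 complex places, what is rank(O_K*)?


By Dirichlet's unit theorem:
rank = r1 + r2 - 1
= 26 + 0 - 1
= 25

25


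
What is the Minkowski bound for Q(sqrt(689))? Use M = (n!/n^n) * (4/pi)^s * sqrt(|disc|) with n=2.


d = 689, d mod 4 = 1, so disc(K) = d = 689; |disc(K)| = 689
Real quadratic field, so n = 2, s = r2 = 0, r1 = 2
M = (n!/n^n) * (4/pi)^s * sqrt(|disc(K)|) = (2!/2^2) * (4/pi)^0 * sqrt(689)
= 0.5 * 1.000000 * 26.248809
= 13.1244

13.1244


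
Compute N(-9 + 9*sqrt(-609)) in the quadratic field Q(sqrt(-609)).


N(a + b*sqrt(d)) = a^2 - d*b^2
= (-9)^2 - (-609)*(9)^2
= 81 + 49329
= 49410

49410


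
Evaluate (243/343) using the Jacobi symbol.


Compute (243/343) via quadratic reciprocity:
  reciprocity: (243/343) -> -(343/243)
  reduce: (100/243)
  pull out 2: (2/243) = -1  (since 243 mod 8 = 3)
  pull out 2: (2/243) = -1  (since 243 mod 8 = 3)
  reciprocity: (25/243) -> +(243/25)
  reduce: (18/25)
  pull out 2: (2/25) = +1  (since 25 mod 8 = 1)
  reciprocity: (9/25) -> +(25/9)
  reduce: (7/9)
  reciprocity: (7/9) -> +(9/7)
  reduce: (2/7)
  pull out 2: (2/7) = +1  (since 7 mod 8 = 7)
  (1/7) = 1
Product of signs = -1

-1


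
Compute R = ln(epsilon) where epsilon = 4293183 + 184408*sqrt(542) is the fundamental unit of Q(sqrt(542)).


epsilon = 4293183 + 184408*sqrt(542)
= 8.5864e+06
R = ln(8.5864e+06)
= 15.9657

15.9657


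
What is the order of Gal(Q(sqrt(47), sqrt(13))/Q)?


The 2 square roots of distinct primes are multiplicatively independent over Q,
so [K:Q] = 2^2 and Gal(K/Q) is isomorphic to (Z/2Z)^2.
|Gal| = 2^2 = 4

4


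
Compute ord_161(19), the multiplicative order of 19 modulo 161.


We want ord_161(19), the smallest k >= 1 with 19^k = 1 mod 161.
n = 161 = 7 * 23, phi(161) = 132; the order divides phi(n).
Divisors of 132: 1, 2, 3, 4, 6, 11, 12, 22, 33, 44, 66, 132
Repeated squaring mod 161: 19^1 = 19, 19^2 = 39, 19^4 = 72, 19^8 = 32, 19^16 = 58, 19^32 = 144, 19^64 = 128, 19^128 = 123
Test divisors in increasing order:
  k=1: 19^1 = 19 mod 161
  k=2: 19^2 = 39 mod 161
  k=3: 19^3 = 39 * 19 = 97 mod 161
  k=4: 19^4 = 72 mod 161
  k=6: 19^6 = 72 * 39 = 71 mod 161
  k=11: 19^11 = 32 * 39 * 19 = 45 mod 161
  k=12: 19^12 = 32 * 72 = 50 mod 161
  k=22: 19^22 = 58 * 72 * 39 = 93 mod 161
  k=33: 19^33 = 144 * 19 = 160 mod 161
  k=44: 19^44 = 144 * 32 * 72 = 116 mod 161
  k=66: 19^66 = 128 * 39 = 1 mod 161  <- first divisor giving 1
Order = 66

66


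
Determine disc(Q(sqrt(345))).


For K = Q(sqrt(d)) with d squarefree: disc(K) = d if d = 1 mod 4, and disc(K) = 4d if d = 2 or 3 mod 4.
Here d = 345, and d mod 4 = 1.
d = 1 mod 4 (O_K = Z[(1+sqrt(d))/2]), so disc(K) = d = 345

345


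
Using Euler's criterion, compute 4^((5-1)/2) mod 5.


p = 5 is prime and the exponent is (p-1)/2 = 2, so by Euler's criterion 4^2 = (4/5) = +1 or -1 mod 5.
Compute by square-and-multiply:
  2 = 2 (binary 10)
  Repeated squaring mod 5: 4^1 = 4, 4^2 = 1
  4^2 = 1 mod 5
Result 1: 4 is a quadratic residue mod 5.
4^2 mod 5 = 1

1


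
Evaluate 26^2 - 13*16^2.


x^2 - d*y^2
= 26^2 - 13*16^2
= 676 - 3328
= -2652

-2652


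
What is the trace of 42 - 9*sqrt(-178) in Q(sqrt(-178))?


Tr(a + b*sqrt(d)) = (a + b*sqrt(d)) + (a - b*sqrt(d)) = 2a
= 2 * (42)
= 84

84


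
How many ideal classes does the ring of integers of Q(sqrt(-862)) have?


K = Q(sqrt(-862)). d mod 4 = 2, so D = disc(K) = 4d = -3448
h(K) equals the number of primitive reduced positive-definite forms (a, b, c) = a*x^2 + b*x*y + c*y^2 with b^2 - 4ac = D,
where reduced means |b| <= a <= c, with b >= 0 whenever |b| = a or a = c, and primitive means gcd(a, b, c) = 1.
Reduced forces 3a^2 <= |D| = 3448, so 1 <= a <= 33; b must have the parity of D, and c = (b^2 - D)/(4a) must be an integer >= a.
Enumerate a = 1..33, b in [-a, a]:
  a=1: (1, 0, 862)  [1]
  a=2: (2, 0, 431)  [1]
  a=3..12: none
  a=13: (13, -6, 67), (13, 6, 67)  [2]
  a=14..22: none
  a=23: (23, -18, 41), (23, 18, 41)  [2]
  a=24..25: none
  a=26: (26, -20, 37), (26, 20, 37)  [2]
  a=27..33: none
Total reduced forms: 1 + 1 + 2 + 2 + 2 = 8
h = 8

8
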